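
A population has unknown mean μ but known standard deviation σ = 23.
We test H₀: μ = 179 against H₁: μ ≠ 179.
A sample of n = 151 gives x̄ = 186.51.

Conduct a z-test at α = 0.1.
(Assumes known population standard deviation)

Answer: z = 4.0124, reject H₀

Derivation:
Standard error: SE = σ/√n = 23/√151 = 1.8717
z-statistic: z = (x̄ - μ₀)/SE = (186.51 - 179)/1.8717 = 4.0124
Critical value: ±1.645
p-value = 0.0001
Decision: reject H₀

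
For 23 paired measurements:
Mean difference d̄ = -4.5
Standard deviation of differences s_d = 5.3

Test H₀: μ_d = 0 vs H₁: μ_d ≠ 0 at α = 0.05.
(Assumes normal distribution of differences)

df = n - 1 = 22
SE = s_d/√n = 5.3/√23 = 1.1051
t = d̄/SE = -4.5/1.1051 = -4.0720
Critical value: t_{0.025,22} = ±2.074
p-value ≈ 0.0005
Decision: reject H₀

Answer: t = -4.0720, reject H₀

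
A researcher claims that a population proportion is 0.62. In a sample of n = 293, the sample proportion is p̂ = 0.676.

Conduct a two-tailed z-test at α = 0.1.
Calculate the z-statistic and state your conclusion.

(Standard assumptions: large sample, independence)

Answer: z = 1.9748, reject H₀

Derivation:
H₀: p = 0.62, H₁: p ≠ 0.62
Standard error: SE = √(p₀(1-p₀)/n) = √(0.62×0.38/293) = 0.028357
z-statistic: z = (p̂ - p₀)/SE = (0.676 - 0.62)/0.028357 = 1.9748
Critical value: z_0.05 = ±1.645
p-value = 0.0483
Decision: reject H₀ at α = 0.1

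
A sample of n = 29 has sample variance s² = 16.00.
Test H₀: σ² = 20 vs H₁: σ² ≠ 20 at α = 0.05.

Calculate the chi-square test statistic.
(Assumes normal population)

Answer: χ² = 22.4000, fail to reject H₀

Derivation:
df = n - 1 = 28
χ² = (n-1)s²/σ₀² = 28×16.00/20 = 22.4000
Critical values: χ²_{0.975,28} = 15.308, χ²_{0.025,28} = 44.461
Rejection region: χ² < 15.308 or χ² > 44.461
Decision: fail to reject H₀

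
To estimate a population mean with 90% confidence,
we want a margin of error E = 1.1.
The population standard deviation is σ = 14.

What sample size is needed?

Answer: n = 439

Derivation:
z_0.05 = 1.645
n = (z×σ/E)² = (1.645×14/1.1)²
n = 438.3313
Round up: n = 439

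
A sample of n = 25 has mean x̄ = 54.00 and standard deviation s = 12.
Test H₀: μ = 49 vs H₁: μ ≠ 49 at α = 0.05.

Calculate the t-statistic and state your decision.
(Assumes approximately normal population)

df = n - 1 = 24
SE = s/√n = 12/√25 = 2.4000
t = (x̄ - μ₀)/SE = (54.00 - 49)/2.4000 = 2.0833
Critical value: t_{0.025,24} = ±2.064
p-value ≈ 0.0480
Decision: reject H₀

Answer: t = 2.0833, reject H₀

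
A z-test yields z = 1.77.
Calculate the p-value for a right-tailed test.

For z = 1.77:
p = P(Z > 1.77) = 1 - Φ(1.77) = 0.0384

Answer: p-value ≈ 0.0384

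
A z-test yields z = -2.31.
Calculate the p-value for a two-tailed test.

For z = -2.31:
p = 2×P(Z > |-2.31|) = 2×(1 - Φ(2.31)) = 0.0209

Answer: p-value ≈ 0.0209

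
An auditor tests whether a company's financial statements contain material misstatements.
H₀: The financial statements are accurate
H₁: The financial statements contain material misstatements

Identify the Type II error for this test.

A Type I error (probability α) occurs when we reject a true H₀.
A Type II error (probability β) occurs when we fail to reject a false H₀.

Answer: Failing to detect material misstatements that are actually present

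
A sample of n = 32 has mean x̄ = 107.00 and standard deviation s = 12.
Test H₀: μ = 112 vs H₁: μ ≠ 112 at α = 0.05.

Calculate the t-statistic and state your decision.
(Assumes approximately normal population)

Answer: t = -2.3570, reject H₀

Derivation:
df = n - 1 = 31
SE = s/√n = 12/√32 = 2.1213
t = (x̄ - μ₀)/SE = (107.00 - 112)/2.1213 = -2.3570
Critical value: t_{0.025,31} = ±2.040
p-value ≈ 0.0249
Decision: reject H₀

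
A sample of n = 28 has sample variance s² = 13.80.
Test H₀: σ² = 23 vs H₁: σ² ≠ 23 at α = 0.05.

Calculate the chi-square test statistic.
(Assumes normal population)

Answer: χ² = 16.2000, fail to reject H₀

Derivation:
df = n - 1 = 27
χ² = (n-1)s²/σ₀² = 27×13.80/23 = 16.2000
Critical values: χ²_{0.975,27} = 14.573, χ²_{0.025,27} = 43.195
Rejection region: χ² < 14.573 or χ² > 43.195
Decision: fail to reject H₀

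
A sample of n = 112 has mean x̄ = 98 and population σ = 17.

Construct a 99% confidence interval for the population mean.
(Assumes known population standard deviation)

Answer: (93.8622, 102.1378)

Derivation:
Confidence level: 99%, α = 0.01
z_0.005 = 2.576
SE = σ/√n = 17/√112 = 1.6063
Margin of error = 2.576 × 1.6063 = 4.1378
CI: x̄ ± margin = 98 ± 4.1378
CI: (93.8622, 102.1378)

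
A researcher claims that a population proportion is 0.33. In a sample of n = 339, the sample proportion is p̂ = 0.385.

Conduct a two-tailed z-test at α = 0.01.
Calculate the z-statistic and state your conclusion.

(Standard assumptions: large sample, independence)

Answer: z = 2.1537, fail to reject H₀

Derivation:
H₀: p = 0.33, H₁: p ≠ 0.33
Standard error: SE = √(p₀(1-p₀)/n) = √(0.33×0.67/339) = 0.025538
z-statistic: z = (p̂ - p₀)/SE = (0.385 - 0.33)/0.025538 = 2.1537
Critical value: z_0.005 = ±2.576
p-value = 0.0313
Decision: fail to reject H₀ at α = 0.01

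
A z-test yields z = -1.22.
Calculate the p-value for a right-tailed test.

Answer: p-value ≈ 0.8888

Derivation:
For z = -1.22:
p = P(Z > -1.22) = 1 - Φ(-1.22) = 0.8888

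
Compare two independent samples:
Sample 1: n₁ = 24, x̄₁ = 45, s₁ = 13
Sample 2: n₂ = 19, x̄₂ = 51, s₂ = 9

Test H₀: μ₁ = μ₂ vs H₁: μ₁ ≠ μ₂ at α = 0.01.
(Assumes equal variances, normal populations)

Pooled variance: s²_p = [23×13² + 18×9²]/(41) = 130.3659
s_p = 11.4178
SE = s_p×√(1/n₁ + 1/n₂) = 11.4178×√(1/24 + 1/19) = 3.5062
t = (x̄₁ - x̄₂)/SE = (45 - 51)/3.5062 = -1.7113
df = 41, t-critical = ±2.701
Decision: fail to reject H₀

Answer: t = -1.7113, fail to reject H₀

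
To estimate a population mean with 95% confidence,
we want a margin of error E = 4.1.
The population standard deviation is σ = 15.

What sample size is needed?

Answer: n = 52

Derivation:
z_0.025 = 1.960
n = (z×σ/E)² = (1.960×15/4.1)²
n = 51.4194
Round up: n = 52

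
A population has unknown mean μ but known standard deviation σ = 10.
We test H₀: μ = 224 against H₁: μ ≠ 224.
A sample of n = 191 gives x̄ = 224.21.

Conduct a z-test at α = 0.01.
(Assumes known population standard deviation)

Standard error: SE = σ/√n = 10/√191 = 0.7236
z-statistic: z = (x̄ - μ₀)/SE = (224.21 - 224)/0.7236 = 0.2902
Critical value: ±2.576
p-value = 0.7717
Decision: fail to reject H₀

Answer: z = 0.2902, fail to reject H₀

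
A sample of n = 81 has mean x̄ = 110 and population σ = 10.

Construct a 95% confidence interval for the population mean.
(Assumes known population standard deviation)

Answer: (107.8222, 112.1778)

Derivation:
Confidence level: 95%, α = 0.05
z_0.025 = 1.960
SE = σ/√n = 10/√81 = 1.1111
Margin of error = 1.960 × 1.1111 = 2.1778
CI: x̄ ± margin = 110 ± 2.1778
CI: (107.8222, 112.1778)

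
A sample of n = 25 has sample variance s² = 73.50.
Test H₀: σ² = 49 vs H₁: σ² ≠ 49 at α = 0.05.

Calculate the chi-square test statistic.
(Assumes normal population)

Answer: χ² = 36.0000, fail to reject H₀

Derivation:
df = n - 1 = 24
χ² = (n-1)s²/σ₀² = 24×73.50/49 = 36.0000
Critical values: χ²_{0.975,24} = 12.401, χ²_{0.025,24} = 39.364
Rejection region: χ² < 12.401 or χ² > 39.364
Decision: fail to reject H₀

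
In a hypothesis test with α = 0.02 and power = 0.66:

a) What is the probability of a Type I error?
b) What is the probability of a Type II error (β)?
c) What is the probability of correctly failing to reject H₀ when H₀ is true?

Answer: a) 0.02, b) 0.34, c) 0.98

Derivation:
a) Type I error probability = α = 0.02
b) Power = P(reject H₀ | H₁ true) = 1 - β = 0.66, so Type II error probability = β = 1 - Power = 0.34
c) P(fail to reject H₀ | H₀ true) = 1 - α = 0.98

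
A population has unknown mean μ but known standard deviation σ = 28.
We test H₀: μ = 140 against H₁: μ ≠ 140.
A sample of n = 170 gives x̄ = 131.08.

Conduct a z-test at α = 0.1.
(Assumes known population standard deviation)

Standard error: SE = σ/√n = 28/√170 = 2.1475
z-statistic: z = (x̄ - μ₀)/SE = (131.08 - 140)/2.1475 = -4.1537
Critical value: ±1.645
p-value < 0.0001
Decision: reject H₀

Answer: z = -4.1537, reject H₀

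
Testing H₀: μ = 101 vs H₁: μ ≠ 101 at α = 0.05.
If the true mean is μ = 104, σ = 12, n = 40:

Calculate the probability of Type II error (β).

Answer: β ≈ 0.6474

Derivation:
SE = σ/√n = 12/√40 = 1.8974
Critical values: μ₀ ± z_0.025×SE = 101 ± 1.960×1.8974
Acceptance region: (97.2811, 104.7189)
Under H₁ (μ = 104): z_high = (104.7189 - 104)/1.8974 = 0.3789, z_low = (97.2811 - 104)/1.8974 = -3.5411
β = P(not reject | H₁) = Φ(0.3789) - Φ(-3.5411) ≈ 0.6474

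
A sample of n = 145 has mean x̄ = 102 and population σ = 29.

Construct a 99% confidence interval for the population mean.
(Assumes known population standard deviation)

Answer: (95.7962, 108.2038)

Derivation:
Confidence level: 99%, α = 0.01
z_0.005 = 2.576
SE = σ/√n = 29/√145 = 2.4083
Margin of error = 2.576 × 2.4083 = 6.2038
CI: x̄ ± margin = 102 ± 6.2038
CI: (95.7962, 108.2038)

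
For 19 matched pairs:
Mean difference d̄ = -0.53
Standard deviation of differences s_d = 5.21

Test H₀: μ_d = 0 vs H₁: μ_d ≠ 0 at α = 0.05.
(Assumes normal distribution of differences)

df = n - 1 = 18
SE = s_d/√n = 5.21/√19 = 1.1953
t = d̄/SE = -0.53/1.1953 = -0.4434
Critical value: t_{0.025,18} = ±2.101
p-value ≈ 0.6628
Decision: fail to reject H₀

Answer: t = -0.4434, fail to reject H₀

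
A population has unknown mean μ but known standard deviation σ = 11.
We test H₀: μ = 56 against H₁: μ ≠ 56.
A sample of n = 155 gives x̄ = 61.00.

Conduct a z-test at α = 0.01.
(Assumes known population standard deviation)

Answer: z = 5.6593, reject H₀

Derivation:
Standard error: SE = σ/√n = 11/√155 = 0.8835
z-statistic: z = (x̄ - μ₀)/SE = (61.00 - 56)/0.8835 = 5.6593
Critical value: ±2.576
p-value < 0.0001
Decision: reject H₀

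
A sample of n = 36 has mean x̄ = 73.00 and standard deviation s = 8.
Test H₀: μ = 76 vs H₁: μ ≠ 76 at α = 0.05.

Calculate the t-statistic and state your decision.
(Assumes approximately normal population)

df = n - 1 = 35
SE = s/√n = 8/√36 = 1.3333
t = (x̄ - μ₀)/SE = (73.00 - 76)/1.3333 = -2.2501
Critical value: t_{0.025,35} = ±2.030
p-value ≈ 0.0308
Decision: reject H₀

Answer: t = -2.2501, reject H₀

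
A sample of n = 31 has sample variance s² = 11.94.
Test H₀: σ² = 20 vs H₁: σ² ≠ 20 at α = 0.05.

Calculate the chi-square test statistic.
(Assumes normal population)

Answer: χ² = 17.9100, fail to reject H₀

Derivation:
df = n - 1 = 30
χ² = (n-1)s²/σ₀² = 30×11.94/20 = 17.9100
Critical values: χ²_{0.975,30} = 16.791, χ²_{0.025,30} = 46.979
Rejection region: χ² < 16.791 or χ² > 46.979
Decision: fail to reject H₀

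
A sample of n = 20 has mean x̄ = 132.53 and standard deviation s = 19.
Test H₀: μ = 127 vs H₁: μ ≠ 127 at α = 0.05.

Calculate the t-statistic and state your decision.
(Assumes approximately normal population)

Answer: t = 1.3016, fail to reject H₀

Derivation:
df = n - 1 = 19
SE = s/√n = 19/√20 = 4.2485
t = (x̄ - μ₀)/SE = (132.53 - 127)/4.2485 = 1.3016
Critical value: t_{0.025,19} = ±2.093
p-value ≈ 0.2086
Decision: fail to reject H₀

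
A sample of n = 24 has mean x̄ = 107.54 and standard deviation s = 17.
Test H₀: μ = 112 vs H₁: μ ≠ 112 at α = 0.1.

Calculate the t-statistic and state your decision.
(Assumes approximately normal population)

df = n - 1 = 23
SE = s/√n = 17/√24 = 3.4701
t = (x̄ - μ₀)/SE = (107.54 - 112)/3.4701 = -1.2853
Critical value: t_{0.05,23} = ±1.714
p-value ≈ 0.2115
Decision: fail to reject H₀

Answer: t = -1.2853, fail to reject H₀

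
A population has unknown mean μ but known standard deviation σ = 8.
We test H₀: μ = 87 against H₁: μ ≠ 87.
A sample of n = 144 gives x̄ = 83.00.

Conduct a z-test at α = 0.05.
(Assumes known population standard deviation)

Standard error: SE = σ/√n = 8/√144 = 0.6667
z-statistic: z = (x̄ - μ₀)/SE = (83.00 - 87)/0.6667 = -5.9997
Critical value: ±1.960
p-value < 0.0001
Decision: reject H₀

Answer: z = -5.9997, reject H₀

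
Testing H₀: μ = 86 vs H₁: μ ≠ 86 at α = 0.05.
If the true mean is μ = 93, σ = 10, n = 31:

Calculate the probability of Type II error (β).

SE = σ/√n = 10/√31 = 1.7961
Critical values: μ₀ ± z_0.025×SE = 86 ± 1.960×1.7961
Acceptance region: (82.4796, 89.5204)
Under H₁ (μ = 93): z_high = (89.5204 - 93)/1.7961 = -1.9373, z_low = (82.4796 - 93)/1.7961 = -5.8574
β = P(not reject | H₁) = Φ(-1.9373) - Φ(-5.8574) ≈ 0.0264

Answer: β ≈ 0.0264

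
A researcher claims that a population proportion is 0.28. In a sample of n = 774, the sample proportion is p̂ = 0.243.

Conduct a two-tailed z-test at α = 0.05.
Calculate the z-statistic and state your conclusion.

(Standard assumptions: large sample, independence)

Answer: z = -2.2926, reject H₀

Derivation:
H₀: p = 0.28, H₁: p ≠ 0.28
Standard error: SE = √(p₀(1-p₀)/n) = √(0.28×0.72/774) = 0.016139
z-statistic: z = (p̂ - p₀)/SE = (0.243 - 0.28)/0.016139 = -2.2926
Critical value: z_0.025 = ±1.960
p-value = 0.0219
Decision: reject H₀ at α = 0.05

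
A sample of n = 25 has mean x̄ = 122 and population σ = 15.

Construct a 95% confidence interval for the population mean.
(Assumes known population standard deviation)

Answer: (116.1200, 127.8800)

Derivation:
Confidence level: 95%, α = 0.05
z_0.025 = 1.960
SE = σ/√n = 15/√25 = 3.0000
Margin of error = 1.960 × 3.0000 = 5.8800
CI: x̄ ± margin = 122 ± 5.8800
CI: (116.1200, 127.8800)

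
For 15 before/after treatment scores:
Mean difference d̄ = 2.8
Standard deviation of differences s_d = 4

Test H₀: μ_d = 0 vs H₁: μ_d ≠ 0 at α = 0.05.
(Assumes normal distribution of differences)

Answer: t = 2.7111, reject H₀

Derivation:
df = n - 1 = 14
SE = s_d/√n = 4/√15 = 1.0328
t = d̄/SE = 2.8/1.0328 = 2.7111
Critical value: t_{0.025,14} = ±2.145
p-value ≈ 0.0169
Decision: reject H₀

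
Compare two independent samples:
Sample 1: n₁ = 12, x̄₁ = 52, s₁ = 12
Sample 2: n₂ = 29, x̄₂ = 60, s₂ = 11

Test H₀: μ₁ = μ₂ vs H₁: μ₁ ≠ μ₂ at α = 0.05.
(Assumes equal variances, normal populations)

Answer: t = -2.0642, reject H₀

Derivation:
Pooled variance: s²_p = [11×12² + 28×11²]/(39) = 127.4872
s_p = 11.2910
SE = s_p×√(1/n₁ + 1/n₂) = 11.2910×√(1/12 + 1/29) = 3.8756
t = (x̄₁ - x̄₂)/SE = (52 - 60)/3.8756 = -2.0642
df = 39, t-critical = ±2.023
Decision: reject H₀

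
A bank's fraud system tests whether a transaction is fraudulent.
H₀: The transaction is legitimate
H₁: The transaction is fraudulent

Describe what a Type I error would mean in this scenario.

Type I error: rejecting H₀ when it is actually true (false positive).
Type II error: failing to reject H₀ when H₁ is actually true (false negative).

Answer: Blocking a legitimate transaction as fraud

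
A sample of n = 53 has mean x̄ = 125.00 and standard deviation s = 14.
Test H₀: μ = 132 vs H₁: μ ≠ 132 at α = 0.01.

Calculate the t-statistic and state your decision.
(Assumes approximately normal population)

df = n - 1 = 52
SE = s/√n = 14/√53 = 1.9230
t = (x̄ - μ₀)/SE = (125.00 - 132)/1.9230 = -3.6401
Critical value: t_{0.005,52} = ±2.674
p-value ≈ 0.0006
Decision: reject H₀

Answer: t = -3.6401, reject H₀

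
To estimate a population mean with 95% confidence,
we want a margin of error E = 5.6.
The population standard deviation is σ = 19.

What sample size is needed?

Answer: n = 45

Derivation:
z_0.025 = 1.960
n = (z×σ/E)² = (1.960×19/5.6)²
n = 44.2225
Round up: n = 45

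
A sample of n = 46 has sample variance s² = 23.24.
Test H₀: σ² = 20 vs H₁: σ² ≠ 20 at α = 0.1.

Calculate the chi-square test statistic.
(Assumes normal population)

df = n - 1 = 45
χ² = (n-1)s²/σ₀² = 45×23.24/20 = 52.2900
Critical values: χ²_{0.95,45} = 30.612, χ²_{0.05,45} = 61.656
Rejection region: χ² < 30.612 or χ² > 61.656
Decision: fail to reject H₀

Answer: χ² = 52.2900, fail to reject H₀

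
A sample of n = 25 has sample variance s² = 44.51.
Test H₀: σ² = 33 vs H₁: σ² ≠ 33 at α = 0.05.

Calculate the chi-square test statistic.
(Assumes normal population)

df = n - 1 = 24
χ² = (n-1)s²/σ₀² = 24×44.51/33 = 32.3709
Critical values: χ²_{0.975,24} = 12.401, χ²_{0.025,24} = 39.364
Rejection region: χ² < 12.401 or χ² > 39.364
Decision: fail to reject H₀

Answer: χ² = 32.3709, fail to reject H₀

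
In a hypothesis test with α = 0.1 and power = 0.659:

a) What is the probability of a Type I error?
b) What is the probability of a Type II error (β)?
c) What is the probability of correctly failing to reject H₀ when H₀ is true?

a) Type I error probability = α = 0.1
b) Power = P(reject H₀ | H₁ true) = 1 - β = 0.659, so Type II error probability = β = 1 - Power = 0.341
c) P(fail to reject H₀ | H₀ true) = 1 - α = 0.9

Answer: a) 0.1, b) 0.341, c) 0.9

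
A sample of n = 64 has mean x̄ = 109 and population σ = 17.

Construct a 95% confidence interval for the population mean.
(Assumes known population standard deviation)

Answer: (104.8350, 113.1650)

Derivation:
Confidence level: 95%, α = 0.05
z_0.025 = 1.960
SE = σ/√n = 17/√64 = 2.1250
Margin of error = 1.960 × 2.1250 = 4.1650
CI: x̄ ± margin = 109 ± 4.1650
CI: (104.8350, 113.1650)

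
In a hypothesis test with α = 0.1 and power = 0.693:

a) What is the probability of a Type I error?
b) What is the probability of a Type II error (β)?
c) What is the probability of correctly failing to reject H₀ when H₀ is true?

a) Type I error probability = α = 0.1
b) Power = P(reject H₀ | H₁ true) = 1 - β = 0.693, so Type II error probability = β = 1 - Power = 0.307
c) P(fail to reject H₀ | H₀ true) = 1 - α = 0.9

Answer: a) 0.1, b) 0.307, c) 0.9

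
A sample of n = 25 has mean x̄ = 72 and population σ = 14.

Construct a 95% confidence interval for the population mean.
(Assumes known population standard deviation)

Confidence level: 95%, α = 0.05
z_0.025 = 1.960
SE = σ/√n = 14/√25 = 2.8000
Margin of error = 1.960 × 2.8000 = 5.4880
CI: x̄ ± margin = 72 ± 5.4880
CI: (66.5120, 77.4880)

Answer: (66.5120, 77.4880)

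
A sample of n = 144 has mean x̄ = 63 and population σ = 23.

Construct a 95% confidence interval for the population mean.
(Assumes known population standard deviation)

Confidence level: 95%, α = 0.05
z_0.025 = 1.960
SE = σ/√n = 23/√144 = 1.9167
Margin of error = 1.960 × 1.9167 = 3.7567
CI: x̄ ± margin = 63 ± 3.7567
CI: (59.2433, 66.7567)

Answer: (59.2433, 66.7567)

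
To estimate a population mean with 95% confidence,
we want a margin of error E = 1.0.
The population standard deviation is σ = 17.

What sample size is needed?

z_0.025 = 1.960
n = (z×σ/E)² = (1.960×17/1.0)²
n = 1110.2224
Round up: n = 1111

Answer: n = 1111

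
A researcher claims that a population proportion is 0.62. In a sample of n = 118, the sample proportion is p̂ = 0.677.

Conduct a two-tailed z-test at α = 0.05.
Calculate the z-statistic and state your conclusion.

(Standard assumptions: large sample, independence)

H₀: p = 0.62, H₁: p ≠ 0.62
Standard error: SE = √(p₀(1-p₀)/n) = √(0.62×0.38/118) = 0.044683
z-statistic: z = (p̂ - p₀)/SE = (0.677 - 0.62)/0.044683 = 1.2757
Critical value: z_0.025 = ±1.960
p-value = 0.2021
Decision: fail to reject H₀ at α = 0.05

Answer: z = 1.2757, fail to reject H₀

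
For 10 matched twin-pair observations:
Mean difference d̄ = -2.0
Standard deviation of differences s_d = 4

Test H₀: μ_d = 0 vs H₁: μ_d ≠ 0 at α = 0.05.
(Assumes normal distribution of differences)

df = n - 1 = 9
SE = s_d/√n = 4/√10 = 1.2649
t = d̄/SE = -2.0/1.2649 = -1.5812
Critical value: t_{0.025,9} = ±2.262
p-value ≈ 0.1483
Decision: fail to reject H₀

Answer: t = -1.5812, fail to reject H₀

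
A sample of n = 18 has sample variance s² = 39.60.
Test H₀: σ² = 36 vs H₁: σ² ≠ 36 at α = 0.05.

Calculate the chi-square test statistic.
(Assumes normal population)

df = n - 1 = 17
χ² = (n-1)s²/σ₀² = 17×39.60/36 = 18.7000
Critical values: χ²_{0.975,17} = 7.564, χ²_{0.025,17} = 30.191
Rejection region: χ² < 7.564 or χ² > 30.191
Decision: fail to reject H₀

Answer: χ² = 18.7000, fail to reject H₀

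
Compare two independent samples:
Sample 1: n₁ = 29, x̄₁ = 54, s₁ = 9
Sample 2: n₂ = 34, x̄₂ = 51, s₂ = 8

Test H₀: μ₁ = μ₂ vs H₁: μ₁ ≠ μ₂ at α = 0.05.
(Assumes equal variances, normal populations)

Pooled variance: s²_p = [28×9² + 33×8²]/(61) = 71.8033
s_p = 8.4737
SE = s_p×√(1/n₁ + 1/n₂) = 8.4737×√(1/29 + 1/34) = 2.1419
t = (x̄₁ - x̄₂)/SE = (54 - 51)/2.1419 = 1.4006
df = 61, t-critical = ±2.000
Decision: fail to reject H₀

Answer: t = 1.4006, fail to reject H₀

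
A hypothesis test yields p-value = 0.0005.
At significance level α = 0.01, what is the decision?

Answer: reject H₀

Derivation:
Compare p-value to α:
0.0005 < 0.01
Decision: reject H₀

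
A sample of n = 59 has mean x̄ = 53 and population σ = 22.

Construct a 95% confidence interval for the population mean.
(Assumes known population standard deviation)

Answer: (47.3862, 58.6138)

Derivation:
Confidence level: 95%, α = 0.05
z_0.025 = 1.960
SE = σ/√n = 22/√59 = 2.8642
Margin of error = 1.960 × 2.8642 = 5.6138
CI: x̄ ± margin = 53 ± 5.6138
CI: (47.3862, 58.6138)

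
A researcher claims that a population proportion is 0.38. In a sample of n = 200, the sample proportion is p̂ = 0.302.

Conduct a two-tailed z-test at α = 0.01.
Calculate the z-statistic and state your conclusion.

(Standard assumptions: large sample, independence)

Answer: z = -2.2726, fail to reject H₀

Derivation:
H₀: p = 0.38, H₁: p ≠ 0.38
Standard error: SE = √(p₀(1-p₀)/n) = √(0.38×0.62/200) = 0.034322
z-statistic: z = (p̂ - p₀)/SE = (0.302 - 0.38)/0.034322 = -2.2726
Critical value: z_0.005 = ±2.576
p-value = 0.0231
Decision: fail to reject H₀ at α = 0.01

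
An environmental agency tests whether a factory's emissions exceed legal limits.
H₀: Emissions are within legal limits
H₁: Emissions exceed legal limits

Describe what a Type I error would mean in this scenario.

Answer: Citing a compliant factory for excess emissions

Derivation:
A Type I error (probability α) occurs when we reject a true H₀.
A Type II error (probability β) occurs when we fail to reject a false H₀.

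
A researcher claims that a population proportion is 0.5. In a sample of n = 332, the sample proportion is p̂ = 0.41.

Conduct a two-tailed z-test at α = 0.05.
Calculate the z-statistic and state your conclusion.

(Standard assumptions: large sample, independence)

H₀: p = 0.5, H₁: p ≠ 0.5
Standard error: SE = √(p₀(1-p₀)/n) = √(0.5×0.5/332) = 0.027441
z-statistic: z = (p̂ - p₀)/SE = (0.41 - 0.5)/0.027441 = -3.2798
Critical value: z_0.025 = ±1.960
p-value = 0.0010
Decision: reject H₀ at α = 0.05

Answer: z = -3.2798, reject H₀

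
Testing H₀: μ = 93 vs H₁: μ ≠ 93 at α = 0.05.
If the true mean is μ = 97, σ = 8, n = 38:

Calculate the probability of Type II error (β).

Answer: β ≈ 0.1309

Derivation:
SE = σ/√n = 8/√38 = 1.2978
Critical values: μ₀ ± z_0.025×SE = 93 ± 1.960×1.2978
Acceptance region: (90.4563, 95.5437)
Under H₁ (μ = 97): z_high = (95.5437 - 97)/1.2978 = -1.1221, z_low = (90.4563 - 97)/1.2978 = -5.0421
β = P(not reject | H₁) = Φ(-1.1221) - Φ(-5.0421) ≈ 0.1309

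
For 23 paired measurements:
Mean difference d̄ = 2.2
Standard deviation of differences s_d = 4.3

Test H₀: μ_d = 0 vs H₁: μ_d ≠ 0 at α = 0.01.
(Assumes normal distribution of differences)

Answer: t = 2.4537, fail to reject H₀

Derivation:
df = n - 1 = 22
SE = s_d/√n = 4.3/√23 = 0.8966
t = d̄/SE = 2.2/0.8966 = 2.4537
Critical value: t_{0.005,22} = ±2.819
p-value ≈ 0.0225
Decision: fail to reject H₀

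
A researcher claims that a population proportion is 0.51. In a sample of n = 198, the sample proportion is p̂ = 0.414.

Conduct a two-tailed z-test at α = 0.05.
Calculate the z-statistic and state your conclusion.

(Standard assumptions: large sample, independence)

H₀: p = 0.51, H₁: p ≠ 0.51
Standard error: SE = √(p₀(1-p₀)/n) = √(0.51×0.49/198) = 0.035526
z-statistic: z = (p̂ - p₀)/SE = (0.414 - 0.51)/0.035526 = -2.7022
Critical value: z_0.025 = ±1.960
p-value = 0.0069
Decision: reject H₀ at α = 0.05

Answer: z = -2.7022, reject H₀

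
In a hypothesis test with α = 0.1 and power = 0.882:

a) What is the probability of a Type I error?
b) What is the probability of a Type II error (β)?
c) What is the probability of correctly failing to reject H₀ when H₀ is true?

Answer: a) 0.1, b) 0.118, c) 0.9

Derivation:
a) Type I error probability = α = 0.1
b) Power = P(reject H₀ | H₁ true) = 1 - β = 0.882, so Type II error probability = β = 1 - Power = 0.118
c) P(fail to reject H₀ | H₀ true) = 1 - α = 0.9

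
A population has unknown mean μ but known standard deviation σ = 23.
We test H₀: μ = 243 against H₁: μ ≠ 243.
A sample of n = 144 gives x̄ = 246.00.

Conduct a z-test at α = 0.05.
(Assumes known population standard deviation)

Answer: z = 1.5652, fail to reject H₀

Derivation:
Standard error: SE = σ/√n = 23/√144 = 1.9167
z-statistic: z = (x̄ - μ₀)/SE = (246.00 - 243)/1.9167 = 1.5652
Critical value: ±1.960
p-value = 0.1175
Decision: fail to reject H₀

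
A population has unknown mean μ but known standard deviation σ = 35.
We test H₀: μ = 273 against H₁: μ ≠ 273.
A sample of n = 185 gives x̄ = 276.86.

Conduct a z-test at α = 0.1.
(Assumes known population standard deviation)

Standard error: SE = σ/√n = 35/√185 = 2.5733
z-statistic: z = (x̄ - μ₀)/SE = (276.86 - 273)/2.5733 = 1.5000
Critical value: ±1.645
p-value = 0.1336
Decision: fail to reject H₀

Answer: z = 1.5000, fail to reject H₀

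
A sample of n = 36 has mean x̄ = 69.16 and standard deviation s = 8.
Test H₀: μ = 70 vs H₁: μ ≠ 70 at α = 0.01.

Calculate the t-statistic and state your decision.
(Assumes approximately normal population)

Answer: t = -0.6300, fail to reject H₀

Derivation:
df = n - 1 = 35
SE = s/√n = 8/√36 = 1.3333
t = (x̄ - μ₀)/SE = (69.16 - 70)/1.3333 = -0.6300
Critical value: t_{0.005,35} = ±2.724
p-value ≈ 0.5328
Decision: fail to reject H₀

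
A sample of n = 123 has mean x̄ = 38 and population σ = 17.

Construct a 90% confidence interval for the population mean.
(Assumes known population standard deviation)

Confidence level: 90%, α = 0.1
z_0.05 = 1.645
SE = σ/√n = 17/√123 = 1.5328
Margin of error = 1.645 × 1.5328 = 2.5215
CI: x̄ ± margin = 38 ± 2.5215
CI: (35.4785, 40.5215)

Answer: (35.4785, 40.5215)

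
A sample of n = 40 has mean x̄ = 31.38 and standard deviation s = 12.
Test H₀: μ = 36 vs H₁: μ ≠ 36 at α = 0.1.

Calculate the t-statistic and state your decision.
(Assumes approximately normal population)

Answer: t = -2.4349, reject H₀

Derivation:
df = n - 1 = 39
SE = s/√n = 12/√40 = 1.8974
t = (x̄ - μ₀)/SE = (31.38 - 36)/1.8974 = -2.4349
Critical value: t_{0.05,39} = ±1.685
p-value ≈ 0.0196
Decision: reject H₀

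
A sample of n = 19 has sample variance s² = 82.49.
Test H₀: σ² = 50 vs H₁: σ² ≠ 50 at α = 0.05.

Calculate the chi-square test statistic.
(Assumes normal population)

Answer: χ² = 29.6964, fail to reject H₀

Derivation:
df = n - 1 = 18
χ² = (n-1)s²/σ₀² = 18×82.49/50 = 29.6964
Critical values: χ²_{0.975,18} = 8.231, χ²_{0.025,18} = 31.526
Rejection region: χ² < 8.231 or χ² > 31.526
Decision: fail to reject H₀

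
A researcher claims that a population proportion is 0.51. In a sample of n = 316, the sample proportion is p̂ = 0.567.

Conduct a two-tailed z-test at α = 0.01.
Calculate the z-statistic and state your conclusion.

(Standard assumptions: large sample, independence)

H₀: p = 0.51, H₁: p ≠ 0.51
Standard error: SE = √(p₀(1-p₀)/n) = √(0.51×0.49/316) = 0.028122
z-statistic: z = (p̂ - p₀)/SE = (0.567 - 0.51)/0.028122 = 2.0269
Critical value: z_0.005 = ±2.576
p-value = 0.0427
Decision: fail to reject H₀ at α = 0.01

Answer: z = 2.0269, fail to reject H₀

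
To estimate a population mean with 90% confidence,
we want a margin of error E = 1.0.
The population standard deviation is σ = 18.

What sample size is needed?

Answer: n = 877

Derivation:
z_0.05 = 1.645
n = (z×σ/E)² = (1.645×18/1.0)²
n = 876.7521
Round up: n = 877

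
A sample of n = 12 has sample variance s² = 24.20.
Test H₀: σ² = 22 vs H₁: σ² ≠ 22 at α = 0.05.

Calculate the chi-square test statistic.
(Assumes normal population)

Answer: χ² = 12.1000, fail to reject H₀

Derivation:
df = n - 1 = 11
χ² = (n-1)s²/σ₀² = 11×24.20/22 = 12.1000
Critical values: χ²_{0.975,11} = 3.816, χ²_{0.025,11} = 21.920
Rejection region: χ² < 3.816 or χ² > 21.920
Decision: fail to reject H₀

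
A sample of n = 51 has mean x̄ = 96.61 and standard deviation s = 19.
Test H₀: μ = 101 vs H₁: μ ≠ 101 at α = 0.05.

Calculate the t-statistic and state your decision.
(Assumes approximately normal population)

Answer: t = -1.6501, fail to reject H₀

Derivation:
df = n - 1 = 50
SE = s/√n = 19/√51 = 2.6605
t = (x̄ - μ₀)/SE = (96.61 - 101)/2.6605 = -1.6501
Critical value: t_{0.025,50} = ±2.009
p-value ≈ 0.1052
Decision: fail to reject H₀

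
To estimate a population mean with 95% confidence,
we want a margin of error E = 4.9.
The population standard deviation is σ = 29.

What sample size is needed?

z_0.025 = 1.960
n = (z×σ/E)² = (1.960×29/4.9)²
n = 134.5600
Round up: n = 135

Answer: n = 135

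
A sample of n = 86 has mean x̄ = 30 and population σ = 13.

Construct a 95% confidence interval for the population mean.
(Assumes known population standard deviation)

Answer: (27.2525, 32.7475)

Derivation:
Confidence level: 95%, α = 0.05
z_0.025 = 1.960
SE = σ/√n = 13/√86 = 1.4018
Margin of error = 1.960 × 1.4018 = 2.7475
CI: x̄ ± margin = 30 ± 2.7475
CI: (27.2525, 32.7475)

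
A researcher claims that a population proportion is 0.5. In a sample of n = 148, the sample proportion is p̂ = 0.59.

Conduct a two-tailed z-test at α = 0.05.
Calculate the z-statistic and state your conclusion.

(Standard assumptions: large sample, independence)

Answer: z = 2.1898, reject H₀

Derivation:
H₀: p = 0.5, H₁: p ≠ 0.5
Standard error: SE = √(p₀(1-p₀)/n) = √(0.5×0.5/148) = 0.041100
z-statistic: z = (p̂ - p₀)/SE = (0.59 - 0.5)/0.041100 = 2.1898
Critical value: z_0.025 = ±1.960
p-value = 0.0285
Decision: reject H₀ at α = 0.05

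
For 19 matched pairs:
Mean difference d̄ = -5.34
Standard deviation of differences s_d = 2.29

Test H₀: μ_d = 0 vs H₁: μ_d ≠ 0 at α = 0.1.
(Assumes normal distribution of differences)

Answer: t = -10.1637, reject H₀

Derivation:
df = n - 1 = 18
SE = s_d/√n = 2.29/√19 = 0.5254
t = d̄/SE = -5.34/0.5254 = -10.1637
Critical value: t_{0.05,18} = ±1.734
p-value < 0.0001
Decision: reject H₀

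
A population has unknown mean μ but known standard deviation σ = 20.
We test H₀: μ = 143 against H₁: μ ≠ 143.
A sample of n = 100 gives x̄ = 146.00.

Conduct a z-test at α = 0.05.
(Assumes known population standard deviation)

Standard error: SE = σ/√n = 20/√100 = 2.0000
z-statistic: z = (x̄ - μ₀)/SE = (146.00 - 143)/2.0000 = 1.5000
Critical value: ±1.960
p-value = 0.1336
Decision: fail to reject H₀

Answer: z = 1.5000, fail to reject H₀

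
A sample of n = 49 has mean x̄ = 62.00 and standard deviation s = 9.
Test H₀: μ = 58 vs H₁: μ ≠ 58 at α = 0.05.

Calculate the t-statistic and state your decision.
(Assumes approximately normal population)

Answer: t = 3.1111, reject H₀

Derivation:
df = n - 1 = 48
SE = s/√n = 9/√49 = 1.2857
t = (x̄ - μ₀)/SE = (62.00 - 58)/1.2857 = 3.1111
Critical value: t_{0.025,48} = ±2.011
p-value ≈ 0.0031
Decision: reject H₀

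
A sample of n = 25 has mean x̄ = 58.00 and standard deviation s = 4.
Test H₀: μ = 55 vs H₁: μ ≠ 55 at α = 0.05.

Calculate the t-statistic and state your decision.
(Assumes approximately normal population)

Answer: t = 3.7500, reject H₀

Derivation:
df = n - 1 = 24
SE = s/√n = 4/√25 = 0.8000
t = (x̄ - μ₀)/SE = (58.00 - 55)/0.8000 = 3.7500
Critical value: t_{0.025,24} = ±2.064
p-value ≈ 0.0010
Decision: reject H₀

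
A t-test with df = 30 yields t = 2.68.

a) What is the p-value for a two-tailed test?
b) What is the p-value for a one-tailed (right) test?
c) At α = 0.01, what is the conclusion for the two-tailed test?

Using t-distribution with df = 30:
a) Two-tailed: p = 2×P(T > 2.68) = 0.0118
b) One-tailed: p = P(T > 2.68) = 0.0059
c) 0.0118 ≥ 0.01, fail to reject H₀

Answer: a) 0.0118, b) 0.0059, c) fail to reject H₀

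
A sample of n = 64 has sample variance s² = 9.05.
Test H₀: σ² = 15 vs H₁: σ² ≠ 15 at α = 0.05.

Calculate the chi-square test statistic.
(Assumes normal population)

df = n - 1 = 63
χ² = (n-1)s²/σ₀² = 63×9.05/15 = 38.0100
Critical values: χ²_{0.975,63} = 42.950, χ²_{0.025,63} = 86.830
Rejection region: χ² < 42.950 or χ² > 86.830
Decision: reject H₀

Answer: χ² = 38.0100, reject H₀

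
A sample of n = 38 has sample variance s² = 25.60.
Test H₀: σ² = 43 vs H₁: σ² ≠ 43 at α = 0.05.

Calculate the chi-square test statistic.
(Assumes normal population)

df = n - 1 = 37
χ² = (n-1)s²/σ₀² = 37×25.60/43 = 22.0279
Critical values: χ²_{0.975,37} = 22.106, χ²_{0.025,37} = 55.668
Rejection region: χ² < 22.106 or χ² > 55.668
Decision: reject H₀

Answer: χ² = 22.0279, reject H₀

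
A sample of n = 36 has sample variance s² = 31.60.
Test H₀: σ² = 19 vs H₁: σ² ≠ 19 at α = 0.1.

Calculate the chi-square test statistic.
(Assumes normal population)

Answer: χ² = 58.2105, reject H₀

Derivation:
df = n - 1 = 35
χ² = (n-1)s²/σ₀² = 35×31.60/19 = 58.2105
Critical values: χ²_{0.95,35} = 22.465, χ²_{0.05,35} = 49.802
Rejection region: χ² < 22.465 or χ² > 49.802
Decision: reject H₀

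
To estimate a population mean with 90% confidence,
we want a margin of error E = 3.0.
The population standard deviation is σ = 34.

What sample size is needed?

Answer: n = 348

Derivation:
z_0.05 = 1.645
n = (z×σ/E)² = (1.645×34/3.0)²
n = 347.5739
Round up: n = 348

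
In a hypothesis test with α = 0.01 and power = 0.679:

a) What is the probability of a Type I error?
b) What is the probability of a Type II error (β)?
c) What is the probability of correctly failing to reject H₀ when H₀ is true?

a) Type I error probability = α = 0.01
b) Power = P(reject H₀ | H₁ true) = 1 - β = 0.679, so Type II error probability = β = 1 - Power = 0.321
c) P(fail to reject H₀ | H₀ true) = 1 - α = 0.99

Answer: a) 0.01, b) 0.321, c) 0.99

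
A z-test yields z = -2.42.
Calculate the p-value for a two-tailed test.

Answer: p-value ≈ 0.0155

Derivation:
For z = -2.42:
p = 2×P(Z > |-2.42|) = 2×(1 - Φ(2.42)) = 0.0155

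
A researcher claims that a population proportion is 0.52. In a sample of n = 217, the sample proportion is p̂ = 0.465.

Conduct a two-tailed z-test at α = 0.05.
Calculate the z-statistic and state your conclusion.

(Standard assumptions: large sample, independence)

H₀: p = 0.52, H₁: p ≠ 0.52
Standard error: SE = √(p₀(1-p₀)/n) = √(0.52×0.48/217) = 0.033915
z-statistic: z = (p̂ - p₀)/SE = (0.465 - 0.52)/0.033915 = -1.6217
Critical value: z_0.025 = ±1.960
p-value = 0.1049
Decision: fail to reject H₀ at α = 0.05

Answer: z = -1.6217, fail to reject H₀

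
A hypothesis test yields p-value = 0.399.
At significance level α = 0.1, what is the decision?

Answer: fail to reject H₀

Derivation:
Compare p-value to α:
0.399 ≥ 0.1
Decision: fail to reject H₀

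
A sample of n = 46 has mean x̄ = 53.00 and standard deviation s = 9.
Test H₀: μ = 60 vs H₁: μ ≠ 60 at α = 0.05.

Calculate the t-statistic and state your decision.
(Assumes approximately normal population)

df = n - 1 = 45
SE = s/√n = 9/√46 = 1.3270
t = (x̄ - μ₀)/SE = (53.00 - 60)/1.3270 = -5.2751
Critical value: t_{0.025,45} = ±2.014
p-value < 0.0001
Decision: reject H₀

Answer: t = -5.2751, reject H₀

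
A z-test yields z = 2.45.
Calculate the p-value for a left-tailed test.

For z = 2.45:
p = P(Z < 2.45) = Φ(2.45) = 0.9929

Answer: p-value ≈ 0.9929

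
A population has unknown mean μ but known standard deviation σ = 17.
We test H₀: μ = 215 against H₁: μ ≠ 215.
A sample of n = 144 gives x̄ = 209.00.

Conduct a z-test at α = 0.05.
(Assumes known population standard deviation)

Standard error: SE = σ/√n = 17/√144 = 1.4167
z-statistic: z = (x̄ - μ₀)/SE = (209.00 - 215)/1.4167 = -4.2352
Critical value: ±1.960
p-value < 0.0001
Decision: reject H₀

Answer: z = -4.2352, reject H₀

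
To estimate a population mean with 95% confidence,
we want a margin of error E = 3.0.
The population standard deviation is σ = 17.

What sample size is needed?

z_0.025 = 1.960
n = (z×σ/E)² = (1.960×17/3.0)²
n = 123.3580
Round up: n = 124

Answer: n = 124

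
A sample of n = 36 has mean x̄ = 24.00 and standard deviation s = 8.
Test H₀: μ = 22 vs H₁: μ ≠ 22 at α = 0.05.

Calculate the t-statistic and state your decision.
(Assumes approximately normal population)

df = n - 1 = 35
SE = s/√n = 8/√36 = 1.3333
t = (x̄ - μ₀)/SE = (24.00 - 22)/1.3333 = 1.5000
Critical value: t_{0.025,35} = ±2.030
p-value ≈ 0.1426
Decision: fail to reject H₀

Answer: t = 1.5000, fail to reject H₀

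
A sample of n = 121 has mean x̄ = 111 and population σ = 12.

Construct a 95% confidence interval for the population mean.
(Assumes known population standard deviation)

Confidence level: 95%, α = 0.05
z_0.025 = 1.960
SE = σ/√n = 12/√121 = 1.0909
Margin of error = 1.960 × 1.0909 = 2.1382
CI: x̄ ± margin = 111 ± 2.1382
CI: (108.8618, 113.1382)

Answer: (108.8618, 113.1382)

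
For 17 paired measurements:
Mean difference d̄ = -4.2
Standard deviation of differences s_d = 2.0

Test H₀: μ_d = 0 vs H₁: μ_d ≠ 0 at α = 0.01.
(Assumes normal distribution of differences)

df = n - 1 = 16
SE = s_d/√n = 2.0/√17 = 0.4851
t = d̄/SE = -4.2/0.4851 = -8.6580
Critical value: t_{0.005,16} = ±2.921
p-value < 0.0001
Decision: reject H₀

Answer: t = -8.6580, reject H₀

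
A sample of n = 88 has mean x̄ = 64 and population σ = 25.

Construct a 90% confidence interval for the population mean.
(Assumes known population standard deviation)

Answer: (59.6161, 68.3839)

Derivation:
Confidence level: 90%, α = 0.1
z_0.05 = 1.645
SE = σ/√n = 25/√88 = 2.6650
Margin of error = 1.645 × 2.6650 = 4.3839
CI: x̄ ± margin = 64 ± 4.3839
CI: (59.6161, 68.3839)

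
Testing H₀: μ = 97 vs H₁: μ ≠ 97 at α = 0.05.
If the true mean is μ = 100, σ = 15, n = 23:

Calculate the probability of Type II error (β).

SE = σ/√n = 15/√23 = 3.1277
Critical values: μ₀ ± z_0.025×SE = 97 ± 1.960×3.1277
Acceptance region: (90.8697, 103.1303)
Under H₁ (μ = 100): z_high = (103.1303 - 100)/3.1277 = 1.0008, z_low = (90.8697 - 100)/3.1277 = -2.9192
β = P(not reject | H₁) = Φ(1.0008) - Φ(-2.9192) ≈ 0.8398

Answer: β ≈ 0.8398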